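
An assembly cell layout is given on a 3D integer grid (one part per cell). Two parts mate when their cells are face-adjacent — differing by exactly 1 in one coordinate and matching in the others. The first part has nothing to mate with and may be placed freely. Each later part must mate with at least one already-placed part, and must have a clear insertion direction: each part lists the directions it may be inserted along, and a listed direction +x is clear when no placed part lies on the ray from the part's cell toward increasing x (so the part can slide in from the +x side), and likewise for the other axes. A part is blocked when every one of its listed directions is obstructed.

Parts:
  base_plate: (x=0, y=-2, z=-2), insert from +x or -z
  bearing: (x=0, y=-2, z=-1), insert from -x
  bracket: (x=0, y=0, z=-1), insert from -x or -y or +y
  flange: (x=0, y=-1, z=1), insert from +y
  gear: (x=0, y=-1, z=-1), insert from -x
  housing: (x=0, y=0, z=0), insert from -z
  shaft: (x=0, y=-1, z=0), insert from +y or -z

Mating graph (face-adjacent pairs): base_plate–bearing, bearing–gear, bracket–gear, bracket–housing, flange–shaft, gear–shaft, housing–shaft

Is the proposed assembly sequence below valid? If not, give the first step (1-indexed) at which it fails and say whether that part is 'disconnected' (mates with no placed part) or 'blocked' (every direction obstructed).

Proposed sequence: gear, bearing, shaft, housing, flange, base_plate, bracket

Valid

1. gear@(0, -1, -1) [-x clear] — {gear}
2. bearing@(0, -2, -1) [-x clear] — {bearing, gear}
3. shaft@(0, -1, 0) [+y clear] — {bearing, gear, shaft}
4. housing@(0, 0, 0) [-z clear] — {bearing, gear, housing, shaft}
5. flange@(0, -1, 1) [+y clear] — {bearing, flange, gear, housing, shaft}
6. base_plate@(0, -2, -2) [+x clear] — {base_plate, bearing, flange, gear, housing, shaft}
7. bracket@(0, 0, -1) [-x clear] — {base_plate, bearing, bracket, flange, gear, housing, shaft}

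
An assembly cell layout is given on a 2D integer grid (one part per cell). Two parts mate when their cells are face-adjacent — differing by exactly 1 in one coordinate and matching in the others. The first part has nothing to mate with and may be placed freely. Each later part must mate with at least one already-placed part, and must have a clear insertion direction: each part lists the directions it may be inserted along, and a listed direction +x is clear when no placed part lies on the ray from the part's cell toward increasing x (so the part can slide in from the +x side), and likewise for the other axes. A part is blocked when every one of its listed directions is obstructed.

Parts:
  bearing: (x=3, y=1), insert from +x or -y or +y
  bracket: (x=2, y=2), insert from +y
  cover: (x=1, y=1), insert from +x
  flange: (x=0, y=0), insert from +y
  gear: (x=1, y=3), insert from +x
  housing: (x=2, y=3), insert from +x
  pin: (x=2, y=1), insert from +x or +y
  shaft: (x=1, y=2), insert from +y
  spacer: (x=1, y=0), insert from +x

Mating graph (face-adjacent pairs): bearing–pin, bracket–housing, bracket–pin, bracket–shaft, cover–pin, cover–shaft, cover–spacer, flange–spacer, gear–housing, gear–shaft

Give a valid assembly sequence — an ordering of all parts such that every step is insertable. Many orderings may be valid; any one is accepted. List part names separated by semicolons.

flange; spacer; cover; pin; bracket; shaft; gear; housing; bearing

1. flange@(0, 0) [+y clear] — {flange}
2. spacer@(1, 0) [+x clear] — {flange, spacer}
3. cover@(1, 1) [+x clear] — {cover, flange, spacer}
4. pin@(2, 1) [+x clear] — {cover, flange, pin, spacer}
5. bracket@(2, 2) [+y clear] — {bracket, cover, flange, pin, spacer}
6. shaft@(1, 2) [+y clear] — {bracket, cover, flange, pin, shaft, spacer}
7. gear@(1, 3) [+x clear] — {bracket, cover, flange, gear, pin, shaft, spacer}
8. housing@(2, 3) [+x clear] — {bracket, cover, flange, gear, housing, pin, shaft, spacer}
9. bearing@(3, 1) [+x clear] — {bearing, bracket, cover, flange, gear, housing, pin, shaft, spacer}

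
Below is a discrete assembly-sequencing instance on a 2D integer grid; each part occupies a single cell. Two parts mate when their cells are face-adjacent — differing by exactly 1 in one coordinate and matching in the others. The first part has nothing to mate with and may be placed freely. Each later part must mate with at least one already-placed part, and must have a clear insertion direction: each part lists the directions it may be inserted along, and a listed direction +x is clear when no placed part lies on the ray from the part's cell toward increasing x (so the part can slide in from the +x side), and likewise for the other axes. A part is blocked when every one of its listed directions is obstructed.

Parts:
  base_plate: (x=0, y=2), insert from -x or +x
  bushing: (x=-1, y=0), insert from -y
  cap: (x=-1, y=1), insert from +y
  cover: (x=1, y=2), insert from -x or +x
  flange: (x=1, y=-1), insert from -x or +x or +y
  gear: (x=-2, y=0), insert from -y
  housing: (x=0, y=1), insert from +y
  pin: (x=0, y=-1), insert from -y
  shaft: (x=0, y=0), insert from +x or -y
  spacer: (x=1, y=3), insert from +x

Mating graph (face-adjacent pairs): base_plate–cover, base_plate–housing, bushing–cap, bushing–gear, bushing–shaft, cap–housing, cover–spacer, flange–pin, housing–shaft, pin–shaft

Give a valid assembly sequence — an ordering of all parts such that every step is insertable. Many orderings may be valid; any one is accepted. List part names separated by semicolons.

1. housing@(0, 1) [+y clear] — {housing}
2. cap@(-1, 1) [+y clear] — {cap, housing}
3. bushing@(-1, 0) [-y clear] — {bushing, cap, housing}
4. base_plate@(0, 2) [-x clear] — {base_plate, bushing, cap, housing}
5. shaft@(0, 0) [+x clear] — {base_plate, bushing, cap, housing, shaft}
6. pin@(0, -1) [-y clear] — {base_plate, bushing, cap, housing, pin, shaft}
7. flange@(1, -1) [+x clear] — {base_plate, bushing, cap, flange, housing, pin, shaft}
8. gear@(-2, 0) [-y clear] — {base_plate, bushing, cap, flange, gear, housing, pin, shaft}
9. cover@(1, 2) [+x clear] — {base_plate, bushing, cap, cover, flange, gear, housing, pin, shaft}
10. spacer@(1, 3) [+x clear] — {base_plate, bushing, cap, cover, flange, gear, housing, pin, shaft, spacer}

housing; cap; bushing; base_plate; shaft; pin; flange; gear; cover; spacer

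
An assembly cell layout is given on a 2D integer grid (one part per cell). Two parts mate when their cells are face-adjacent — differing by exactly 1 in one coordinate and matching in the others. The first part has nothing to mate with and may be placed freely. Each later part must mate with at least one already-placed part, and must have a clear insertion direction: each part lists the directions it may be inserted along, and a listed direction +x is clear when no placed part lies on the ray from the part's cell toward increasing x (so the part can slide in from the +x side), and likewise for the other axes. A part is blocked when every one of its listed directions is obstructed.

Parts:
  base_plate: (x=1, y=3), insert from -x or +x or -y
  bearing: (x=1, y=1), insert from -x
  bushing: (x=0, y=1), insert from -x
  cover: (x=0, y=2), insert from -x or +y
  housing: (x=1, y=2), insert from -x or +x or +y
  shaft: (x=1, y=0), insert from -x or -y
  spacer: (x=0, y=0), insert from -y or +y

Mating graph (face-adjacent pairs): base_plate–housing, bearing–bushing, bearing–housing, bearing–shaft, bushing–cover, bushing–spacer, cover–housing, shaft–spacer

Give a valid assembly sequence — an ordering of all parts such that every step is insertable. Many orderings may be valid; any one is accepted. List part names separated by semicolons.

cover; housing; base_plate; bearing; shaft; spacer; bushing

1. cover@(0, 2) [-x clear] — {cover}
2. housing@(1, 2) [+x clear] — {cover, housing}
3. base_plate@(1, 3) [-x clear] — {base_plate, cover, housing}
4. bearing@(1, 1) [-x clear] — {base_plate, bearing, cover, housing}
5. shaft@(1, 0) [-x clear] — {base_plate, bearing, cover, housing, shaft}
6. spacer@(0, 0) [-y clear] — {base_plate, bearing, cover, housing, shaft, spacer}
7. bushing@(0, 1) [-x clear] — {base_plate, bearing, bushing, cover, housing, shaft, spacer}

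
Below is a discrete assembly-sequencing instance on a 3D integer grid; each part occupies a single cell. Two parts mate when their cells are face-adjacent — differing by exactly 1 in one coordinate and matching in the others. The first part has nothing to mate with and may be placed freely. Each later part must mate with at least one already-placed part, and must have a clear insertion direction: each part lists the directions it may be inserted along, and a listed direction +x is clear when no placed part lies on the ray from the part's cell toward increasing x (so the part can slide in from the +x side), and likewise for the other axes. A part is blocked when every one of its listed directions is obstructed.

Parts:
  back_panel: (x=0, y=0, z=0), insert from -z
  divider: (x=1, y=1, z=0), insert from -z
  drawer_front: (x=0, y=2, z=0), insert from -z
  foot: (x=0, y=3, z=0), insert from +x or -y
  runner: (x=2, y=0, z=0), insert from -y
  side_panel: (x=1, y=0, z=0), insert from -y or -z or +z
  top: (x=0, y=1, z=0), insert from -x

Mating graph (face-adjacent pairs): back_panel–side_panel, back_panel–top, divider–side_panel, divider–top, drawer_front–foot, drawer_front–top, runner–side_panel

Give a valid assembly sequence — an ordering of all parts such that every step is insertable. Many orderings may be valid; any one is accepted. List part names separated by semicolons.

1. runner@(2, 0, 0) [-y clear] — {runner}
2. side_panel@(1, 0, 0) [-y clear] — {runner, side_panel}
3. back_panel@(0, 0, 0) [-z clear] — {back_panel, runner, side_panel}
4. divider@(1, 1, 0) [-z clear] — {back_panel, divider, runner, side_panel}
5. top@(0, 1, 0) [-x clear] — {back_panel, divider, runner, side_panel, top}
6. drawer_front@(0, 2, 0) [-z clear] — {back_panel, divider, drawer_front, runner, side_panel, top}
7. foot@(0, 3, 0) [+x clear] — {back_panel, divider, drawer_front, foot, runner, side_panel, top}

runner; side_panel; back_panel; divider; top; drawer_front; foot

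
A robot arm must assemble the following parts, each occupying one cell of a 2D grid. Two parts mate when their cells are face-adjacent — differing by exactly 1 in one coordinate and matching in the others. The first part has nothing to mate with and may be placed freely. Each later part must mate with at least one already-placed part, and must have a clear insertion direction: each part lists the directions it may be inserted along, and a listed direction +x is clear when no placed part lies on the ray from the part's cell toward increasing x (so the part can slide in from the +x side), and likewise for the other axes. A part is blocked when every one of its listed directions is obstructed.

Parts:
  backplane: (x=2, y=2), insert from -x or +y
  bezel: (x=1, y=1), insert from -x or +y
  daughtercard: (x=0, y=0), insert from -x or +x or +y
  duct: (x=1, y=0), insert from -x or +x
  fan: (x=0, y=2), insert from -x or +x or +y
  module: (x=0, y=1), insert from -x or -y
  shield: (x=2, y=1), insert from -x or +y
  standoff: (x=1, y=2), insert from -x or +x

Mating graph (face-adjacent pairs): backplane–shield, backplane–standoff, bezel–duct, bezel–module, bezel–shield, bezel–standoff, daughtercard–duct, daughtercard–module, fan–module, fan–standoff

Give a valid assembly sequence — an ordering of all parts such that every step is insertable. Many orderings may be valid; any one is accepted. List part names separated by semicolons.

1. fan@(0, 2) [-x clear] — {fan}
2. module@(0, 1) [-x clear] — {fan, module}
3. daughtercard@(0, 0) [-x clear] — {daughtercard, fan, module}
4. bezel@(1, 1) [+y clear] — {bezel, daughtercard, fan, module}
5. shield@(2, 1) [+y clear] — {bezel, daughtercard, fan, module, shield}
6. duct@(1, 0) [+x clear] — {bezel, daughtercard, duct, fan, module, shield}
7. standoff@(1, 2) [+x clear] — {bezel, daughtercard, duct, fan, module, shield, standoff}
8. backplane@(2, 2) [+y clear] — {backplane, bezel, daughtercard, duct, fan, module, shield, standoff}

fan; module; daughtercard; bezel; shield; duct; standoff; backplane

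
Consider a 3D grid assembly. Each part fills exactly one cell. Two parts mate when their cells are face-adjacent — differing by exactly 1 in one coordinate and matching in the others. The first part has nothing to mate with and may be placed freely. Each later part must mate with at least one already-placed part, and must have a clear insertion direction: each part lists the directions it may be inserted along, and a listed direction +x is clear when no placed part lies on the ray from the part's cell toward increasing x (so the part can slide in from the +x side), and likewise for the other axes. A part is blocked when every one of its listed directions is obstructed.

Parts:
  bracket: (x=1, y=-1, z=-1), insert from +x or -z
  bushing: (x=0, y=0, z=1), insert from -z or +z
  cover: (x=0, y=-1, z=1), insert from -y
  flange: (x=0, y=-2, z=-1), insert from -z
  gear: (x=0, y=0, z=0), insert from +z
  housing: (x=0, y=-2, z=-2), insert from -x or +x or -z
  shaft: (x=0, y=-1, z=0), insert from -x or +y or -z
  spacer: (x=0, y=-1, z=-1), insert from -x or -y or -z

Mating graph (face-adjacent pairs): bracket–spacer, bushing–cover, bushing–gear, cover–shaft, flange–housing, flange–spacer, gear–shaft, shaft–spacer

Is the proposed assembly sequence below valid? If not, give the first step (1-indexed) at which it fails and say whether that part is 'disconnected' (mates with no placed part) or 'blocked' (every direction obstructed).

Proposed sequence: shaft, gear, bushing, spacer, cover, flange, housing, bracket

Valid

1. shaft@(0, -1, 0) [-x clear] — {shaft}
2. gear@(0, 0, 0) [+z clear] — {gear, shaft}
3. bushing@(0, 0, 1) [+z clear] — {bushing, gear, shaft}
4. spacer@(0, -1, -1) [-x clear] — {bushing, gear, shaft, spacer}
5. cover@(0, -1, 1) [-y clear] — {bushing, cover, gear, shaft, spacer}
6. flange@(0, -2, -1) [-z clear] — {bushing, cover, flange, gear, shaft, spacer}
7. housing@(0, -2, -2) [-x clear] — {bushing, cover, flange, gear, housing, shaft, spacer}
8. bracket@(1, -1, -1) [+x clear] — {bracket, bushing, cover, flange, gear, housing, shaft, spacer}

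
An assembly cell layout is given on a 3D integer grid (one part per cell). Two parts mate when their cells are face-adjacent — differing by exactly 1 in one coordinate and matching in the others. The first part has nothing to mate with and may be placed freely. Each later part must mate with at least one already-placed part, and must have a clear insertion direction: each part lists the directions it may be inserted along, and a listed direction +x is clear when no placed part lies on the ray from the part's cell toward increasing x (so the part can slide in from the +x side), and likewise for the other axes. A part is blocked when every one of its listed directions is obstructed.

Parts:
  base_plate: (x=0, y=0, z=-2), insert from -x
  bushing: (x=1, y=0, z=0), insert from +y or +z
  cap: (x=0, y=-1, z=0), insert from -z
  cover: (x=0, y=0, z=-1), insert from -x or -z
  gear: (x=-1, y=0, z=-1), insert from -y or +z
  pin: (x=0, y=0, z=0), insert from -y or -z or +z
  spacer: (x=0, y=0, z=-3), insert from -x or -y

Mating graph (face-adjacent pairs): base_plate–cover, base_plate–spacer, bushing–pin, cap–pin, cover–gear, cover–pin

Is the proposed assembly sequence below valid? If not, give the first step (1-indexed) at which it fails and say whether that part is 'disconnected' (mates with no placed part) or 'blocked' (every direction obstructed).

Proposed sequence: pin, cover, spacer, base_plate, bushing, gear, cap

1. pin@(0, 0, 0) [-y clear] — {pin}
2. cover@(0, 0, -1) [-x clear] — {cover, pin}
3. spacer@(0, 0, -3) — no placed neighbour ⇒ disconnected

Invalid at step 3 (disconnected)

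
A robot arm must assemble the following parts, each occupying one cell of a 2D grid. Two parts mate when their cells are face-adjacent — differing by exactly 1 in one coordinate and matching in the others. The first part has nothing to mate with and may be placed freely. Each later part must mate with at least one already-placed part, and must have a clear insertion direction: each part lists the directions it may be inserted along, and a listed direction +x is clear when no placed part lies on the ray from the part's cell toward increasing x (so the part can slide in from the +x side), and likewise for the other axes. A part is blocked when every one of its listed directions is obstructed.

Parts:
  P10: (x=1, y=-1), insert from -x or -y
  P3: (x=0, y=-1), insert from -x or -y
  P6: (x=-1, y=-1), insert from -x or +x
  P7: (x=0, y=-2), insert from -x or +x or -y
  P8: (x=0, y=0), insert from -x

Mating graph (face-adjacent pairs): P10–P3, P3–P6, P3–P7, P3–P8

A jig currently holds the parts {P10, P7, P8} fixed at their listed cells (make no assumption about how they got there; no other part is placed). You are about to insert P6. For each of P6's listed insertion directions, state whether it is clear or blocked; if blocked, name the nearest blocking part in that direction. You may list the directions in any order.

-x: ray from P6(-1, -1) has no placed part ⇒ clear
+x: nearest on ray is P10@(1, -1) ⇒ blocked

+x: blocked by P10; -x: clear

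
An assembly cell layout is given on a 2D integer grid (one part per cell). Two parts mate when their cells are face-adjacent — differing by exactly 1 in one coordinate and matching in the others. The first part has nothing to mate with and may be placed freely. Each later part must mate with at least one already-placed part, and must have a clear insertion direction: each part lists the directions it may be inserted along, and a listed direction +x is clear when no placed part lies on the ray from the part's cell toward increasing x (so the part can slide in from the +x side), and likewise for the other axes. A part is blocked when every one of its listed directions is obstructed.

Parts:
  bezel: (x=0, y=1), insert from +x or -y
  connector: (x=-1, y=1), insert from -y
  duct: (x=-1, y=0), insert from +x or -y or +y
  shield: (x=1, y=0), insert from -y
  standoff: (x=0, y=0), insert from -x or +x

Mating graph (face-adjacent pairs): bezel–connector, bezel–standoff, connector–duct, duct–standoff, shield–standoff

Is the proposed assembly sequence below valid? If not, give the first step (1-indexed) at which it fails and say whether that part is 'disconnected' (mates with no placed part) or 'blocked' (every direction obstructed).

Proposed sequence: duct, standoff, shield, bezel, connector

1. duct@(-1, 0) [+x clear] — {duct}
2. standoff@(0, 0) [+x clear] — {duct, standoff}
3. shield@(1, 0) [-y clear] — {duct, shield, standoff}
4. bezel@(0, 1) [+x clear] — {bezel, duct, shield, standoff}
5. connector@(-1, 1) — -y all obstructed ⇒ blocked

Invalid at step 5 (blocked)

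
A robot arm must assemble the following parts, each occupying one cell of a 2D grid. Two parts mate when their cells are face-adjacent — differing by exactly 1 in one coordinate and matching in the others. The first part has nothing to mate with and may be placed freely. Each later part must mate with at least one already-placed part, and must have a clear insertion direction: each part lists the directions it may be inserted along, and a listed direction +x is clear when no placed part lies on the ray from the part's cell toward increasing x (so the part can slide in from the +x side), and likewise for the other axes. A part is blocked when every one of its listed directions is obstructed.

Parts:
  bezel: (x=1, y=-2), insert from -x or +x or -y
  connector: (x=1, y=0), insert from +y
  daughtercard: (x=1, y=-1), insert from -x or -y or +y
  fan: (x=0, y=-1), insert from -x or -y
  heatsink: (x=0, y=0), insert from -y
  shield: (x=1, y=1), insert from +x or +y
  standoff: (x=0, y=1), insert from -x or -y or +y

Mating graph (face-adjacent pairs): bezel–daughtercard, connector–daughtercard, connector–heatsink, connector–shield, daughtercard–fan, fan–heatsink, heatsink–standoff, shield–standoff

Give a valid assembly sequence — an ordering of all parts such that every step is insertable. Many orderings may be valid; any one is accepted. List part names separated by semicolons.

1. daughtercard@(1, -1) [-x clear] — {daughtercard}
2. bezel@(1, -2) [-x clear] — {bezel, daughtercard}
3. connector@(1, 0) [+y clear] — {bezel, connector, daughtercard}
4. heatsink@(0, 0) [-y clear] — {bezel, connector, daughtercard, heatsink}
5. fan@(0, -1) [-x clear] — {bezel, connector, daughtercard, fan, heatsink}
6. shield@(1, 1) [+x clear] — {bezel, connector, daughtercard, fan, heatsink, shield}
7. standoff@(0, 1) [-x clear] — {bezel, connector, daughtercard, fan, heatsink, shield, standoff}

daughtercard; bezel; connector; heatsink; fan; shield; standoff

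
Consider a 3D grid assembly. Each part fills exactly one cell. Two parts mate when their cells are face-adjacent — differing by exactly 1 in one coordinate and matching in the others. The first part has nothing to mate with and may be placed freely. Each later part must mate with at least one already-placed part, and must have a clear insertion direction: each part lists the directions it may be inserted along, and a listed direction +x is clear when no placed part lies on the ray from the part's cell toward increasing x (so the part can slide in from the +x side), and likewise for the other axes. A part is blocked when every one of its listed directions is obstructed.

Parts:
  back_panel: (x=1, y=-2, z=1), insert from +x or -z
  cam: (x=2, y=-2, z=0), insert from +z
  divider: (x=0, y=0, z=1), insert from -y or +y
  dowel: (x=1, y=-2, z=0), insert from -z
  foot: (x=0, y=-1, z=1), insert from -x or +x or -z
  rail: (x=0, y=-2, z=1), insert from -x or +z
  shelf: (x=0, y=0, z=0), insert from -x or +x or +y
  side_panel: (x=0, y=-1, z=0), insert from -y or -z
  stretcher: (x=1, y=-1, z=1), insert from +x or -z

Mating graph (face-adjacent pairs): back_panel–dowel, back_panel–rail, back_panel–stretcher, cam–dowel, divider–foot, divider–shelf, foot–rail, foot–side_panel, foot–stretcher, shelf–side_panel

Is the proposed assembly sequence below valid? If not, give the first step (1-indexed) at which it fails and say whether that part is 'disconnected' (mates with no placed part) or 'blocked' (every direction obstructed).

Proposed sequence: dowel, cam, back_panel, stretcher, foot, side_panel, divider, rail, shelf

1. dowel@(1, -2, 0) [-z clear] — {dowel}
2. cam@(2, -2, 0) [+z clear] — {cam, dowel}
3. back_panel@(1, -2, 1) [+x clear] — {back_panel, cam, dowel}
4. stretcher@(1, -1, 1) [+x clear] — {back_panel, cam, dowel, stretcher}
5. foot@(0, -1, 1) [-x clear] — {back_panel, cam, dowel, foot, stretcher}
6. side_panel@(0, -1, 0) [-y clear] — {back_panel, cam, dowel, foot, side_panel, stretcher}
7. divider@(0, 0, 1) [+y clear] — {back_panel, cam, divider, dowel, foot, side_panel, stretcher}
8. rail@(0, -2, 1) [-x clear] — {back_panel, cam, divider, dowel, foot, rail, side_panel, stretcher}
9. shelf@(0, 0, 0) [-x clear] — {back_panel, cam, divider, dowel, foot, rail, shelf, side_panel, stretcher}

Valid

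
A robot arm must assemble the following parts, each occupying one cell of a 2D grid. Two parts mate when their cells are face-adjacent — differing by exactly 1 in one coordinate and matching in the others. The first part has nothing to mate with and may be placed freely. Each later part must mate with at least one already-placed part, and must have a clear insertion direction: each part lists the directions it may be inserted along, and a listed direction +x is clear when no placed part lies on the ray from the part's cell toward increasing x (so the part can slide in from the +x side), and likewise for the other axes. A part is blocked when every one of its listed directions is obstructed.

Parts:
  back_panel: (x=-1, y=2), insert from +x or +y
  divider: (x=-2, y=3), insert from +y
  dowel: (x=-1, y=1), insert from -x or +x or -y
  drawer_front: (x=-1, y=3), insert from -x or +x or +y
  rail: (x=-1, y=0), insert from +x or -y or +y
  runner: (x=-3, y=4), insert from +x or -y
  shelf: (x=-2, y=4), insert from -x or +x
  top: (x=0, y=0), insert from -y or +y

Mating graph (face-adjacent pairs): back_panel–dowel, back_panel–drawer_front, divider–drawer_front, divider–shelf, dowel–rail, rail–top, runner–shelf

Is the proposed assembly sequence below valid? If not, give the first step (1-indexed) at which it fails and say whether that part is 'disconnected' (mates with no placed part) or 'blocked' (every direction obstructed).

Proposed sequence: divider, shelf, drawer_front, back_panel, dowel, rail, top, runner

Valid

1. divider@(-2, 3) [+y clear] — {divider}
2. shelf@(-2, 4) [-x clear] — {divider, shelf}
3. drawer_front@(-1, 3) [+x clear] — {divider, drawer_front, shelf}
4. back_panel@(-1, 2) [+x clear] — {back_panel, divider, drawer_front, shelf}
5. dowel@(-1, 1) [-x clear] — {back_panel, divider, dowel, drawer_front, shelf}
6. rail@(-1, 0) [+x clear] — {back_panel, divider, dowel, drawer_front, rail, shelf}
7. top@(0, 0) [-y clear] — {back_panel, divider, dowel, drawer_front, rail, shelf, top}
8. runner@(-3, 4) [-y clear] — {back_panel, divider, dowel, drawer_front, rail, runner, shelf, top}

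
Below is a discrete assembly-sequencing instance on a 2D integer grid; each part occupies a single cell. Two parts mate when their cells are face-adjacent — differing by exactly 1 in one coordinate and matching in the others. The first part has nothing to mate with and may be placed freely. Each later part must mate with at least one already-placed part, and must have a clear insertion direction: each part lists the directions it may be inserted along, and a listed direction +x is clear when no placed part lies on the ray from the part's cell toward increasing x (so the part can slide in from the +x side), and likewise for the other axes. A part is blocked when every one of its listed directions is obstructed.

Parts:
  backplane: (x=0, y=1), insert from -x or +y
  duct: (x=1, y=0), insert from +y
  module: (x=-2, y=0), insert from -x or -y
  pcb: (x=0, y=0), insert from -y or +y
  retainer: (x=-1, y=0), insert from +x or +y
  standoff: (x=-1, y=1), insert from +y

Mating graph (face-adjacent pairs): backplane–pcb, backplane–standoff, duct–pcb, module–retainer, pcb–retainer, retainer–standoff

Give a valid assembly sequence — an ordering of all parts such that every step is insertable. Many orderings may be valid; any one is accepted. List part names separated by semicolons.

1. duct@(1, 0) [+y clear] — {duct}
2. pcb@(0, 0) [-y clear] — {duct, pcb}
3. retainer@(-1, 0) [+y clear] — {duct, pcb, retainer}
4. module@(-2, 0) [-x clear] — {duct, module, pcb, retainer}
5. standoff@(-1, 1) [+y clear] — {duct, module, pcb, retainer, standoff}
6. backplane@(0, 1) [+y clear] — {backplane, duct, module, pcb, retainer, standoff}

duct; pcb; retainer; module; standoff; backplane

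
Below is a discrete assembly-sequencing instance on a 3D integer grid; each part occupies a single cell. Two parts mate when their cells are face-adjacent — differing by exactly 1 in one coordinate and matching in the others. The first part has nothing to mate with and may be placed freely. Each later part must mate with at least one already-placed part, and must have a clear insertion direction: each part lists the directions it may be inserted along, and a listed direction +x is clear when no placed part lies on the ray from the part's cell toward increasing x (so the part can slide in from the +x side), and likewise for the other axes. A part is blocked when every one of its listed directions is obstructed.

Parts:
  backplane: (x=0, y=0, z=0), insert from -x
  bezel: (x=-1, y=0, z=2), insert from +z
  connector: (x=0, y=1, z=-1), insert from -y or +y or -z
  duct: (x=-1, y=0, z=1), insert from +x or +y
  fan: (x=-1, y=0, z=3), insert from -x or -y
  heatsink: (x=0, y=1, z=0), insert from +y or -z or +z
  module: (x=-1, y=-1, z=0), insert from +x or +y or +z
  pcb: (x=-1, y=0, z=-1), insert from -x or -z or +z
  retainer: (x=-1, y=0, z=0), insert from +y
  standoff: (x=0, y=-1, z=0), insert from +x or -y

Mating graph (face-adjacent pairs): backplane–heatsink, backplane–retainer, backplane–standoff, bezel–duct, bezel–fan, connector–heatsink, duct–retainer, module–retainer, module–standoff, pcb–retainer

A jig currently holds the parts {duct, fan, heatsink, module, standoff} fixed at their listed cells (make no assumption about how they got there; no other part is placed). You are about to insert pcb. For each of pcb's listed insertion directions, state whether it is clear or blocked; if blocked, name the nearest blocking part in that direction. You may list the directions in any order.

+z: blocked by duct; -x: clear; -z: clear

-x: ray from pcb(-1, 0, -1) has no placed part ⇒ clear
-z: ray from pcb(-1, 0, -1) has no placed part ⇒ clear
+z: nearest on ray is duct@(-1, 0, 1) ⇒ blocked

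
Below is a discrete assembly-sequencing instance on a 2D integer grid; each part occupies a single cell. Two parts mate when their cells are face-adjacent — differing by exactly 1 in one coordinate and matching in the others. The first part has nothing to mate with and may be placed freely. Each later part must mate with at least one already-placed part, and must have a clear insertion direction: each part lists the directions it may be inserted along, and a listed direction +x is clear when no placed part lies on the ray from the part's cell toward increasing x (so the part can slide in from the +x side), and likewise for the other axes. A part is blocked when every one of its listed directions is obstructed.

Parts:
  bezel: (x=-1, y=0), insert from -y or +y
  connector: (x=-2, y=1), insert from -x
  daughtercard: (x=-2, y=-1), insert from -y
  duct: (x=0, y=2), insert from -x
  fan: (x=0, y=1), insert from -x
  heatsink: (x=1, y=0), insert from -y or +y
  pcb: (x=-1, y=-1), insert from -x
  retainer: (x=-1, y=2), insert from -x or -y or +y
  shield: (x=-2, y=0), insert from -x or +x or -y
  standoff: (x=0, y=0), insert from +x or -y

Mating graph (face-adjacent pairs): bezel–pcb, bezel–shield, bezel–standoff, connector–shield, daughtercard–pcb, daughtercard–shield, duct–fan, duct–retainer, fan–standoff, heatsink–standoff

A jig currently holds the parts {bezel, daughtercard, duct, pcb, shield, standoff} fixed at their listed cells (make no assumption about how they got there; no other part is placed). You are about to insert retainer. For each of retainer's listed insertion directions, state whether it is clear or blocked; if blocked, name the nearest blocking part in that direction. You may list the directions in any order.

-x: ray from retainer(-1, 2) has no placed part ⇒ clear
-y: nearest on ray is bezel@(-1, 0) ⇒ blocked
+y: ray from retainer(-1, 2) has no placed part ⇒ clear

+y: clear; -x: clear; -y: blocked by bezel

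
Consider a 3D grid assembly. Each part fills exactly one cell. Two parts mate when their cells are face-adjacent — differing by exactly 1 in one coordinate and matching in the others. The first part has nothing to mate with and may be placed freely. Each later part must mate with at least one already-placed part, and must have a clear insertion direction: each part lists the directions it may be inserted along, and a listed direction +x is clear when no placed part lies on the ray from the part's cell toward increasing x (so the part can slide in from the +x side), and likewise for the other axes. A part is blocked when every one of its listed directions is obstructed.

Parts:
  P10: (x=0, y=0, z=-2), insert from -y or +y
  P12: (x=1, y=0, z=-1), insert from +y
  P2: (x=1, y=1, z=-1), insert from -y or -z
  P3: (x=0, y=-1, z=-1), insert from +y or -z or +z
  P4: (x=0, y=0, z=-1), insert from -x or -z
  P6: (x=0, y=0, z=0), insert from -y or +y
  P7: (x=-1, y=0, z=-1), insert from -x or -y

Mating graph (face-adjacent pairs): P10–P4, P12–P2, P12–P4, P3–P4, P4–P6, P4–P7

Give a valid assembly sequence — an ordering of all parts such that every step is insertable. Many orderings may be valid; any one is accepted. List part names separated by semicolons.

1. P6@(0, 0, 0) [-y clear] — {P6}
2. P4@(0, 0, -1) [-x clear] — {P4, P6}
3. P12@(1, 0, -1) [+y clear] — {P12, P4, P6}
4. P2@(1, 1, -1) [-z clear] — {P12, P2, P4, P6}
5. P7@(-1, 0, -1) [-x clear] — {P12, P2, P4, P6, P7}
6. P3@(0, -1, -1) [-z clear] — {P12, P2, P3, P4, P6, P7}
7. P10@(0, 0, -2) [-y clear] — {P10, P12, P2, P3, P4, P6, P7}

P6; P4; P12; P2; P7; P3; P10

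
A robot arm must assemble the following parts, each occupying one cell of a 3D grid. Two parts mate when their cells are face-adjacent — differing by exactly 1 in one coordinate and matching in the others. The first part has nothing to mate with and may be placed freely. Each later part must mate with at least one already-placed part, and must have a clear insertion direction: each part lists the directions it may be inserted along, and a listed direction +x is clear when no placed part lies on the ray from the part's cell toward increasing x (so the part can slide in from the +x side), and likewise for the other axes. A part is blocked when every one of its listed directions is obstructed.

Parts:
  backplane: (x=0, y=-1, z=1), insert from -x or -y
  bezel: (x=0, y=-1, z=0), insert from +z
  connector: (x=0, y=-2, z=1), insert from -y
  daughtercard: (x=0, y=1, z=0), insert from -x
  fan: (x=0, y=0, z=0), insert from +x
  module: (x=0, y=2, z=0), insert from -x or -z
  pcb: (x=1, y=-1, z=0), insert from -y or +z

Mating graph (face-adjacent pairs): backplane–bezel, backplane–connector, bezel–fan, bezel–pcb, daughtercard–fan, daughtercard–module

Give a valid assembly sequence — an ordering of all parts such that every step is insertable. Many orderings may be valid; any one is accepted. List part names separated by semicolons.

1. daughtercard@(0, 1, 0) [-x clear] — {daughtercard}
2. fan@(0, 0, 0) [+x clear] — {daughtercard, fan}
3. bezel@(0, -1, 0) [+z clear] — {bezel, daughtercard, fan}
4. backplane@(0, -1, 1) [-x clear] — {backplane, bezel, daughtercard, fan}
5. module@(0, 2, 0) [-x clear] — {backplane, bezel, daughtercard, fan, module}
6. connector@(0, -2, 1) [-y clear] — {backplane, bezel, connector, daughtercard, fan, module}
7. pcb@(1, -1, 0) [-y clear] — {backplane, bezel, connector, daughtercard, fan, module, pcb}

daughtercard; fan; bezel; backplane; module; connector; pcb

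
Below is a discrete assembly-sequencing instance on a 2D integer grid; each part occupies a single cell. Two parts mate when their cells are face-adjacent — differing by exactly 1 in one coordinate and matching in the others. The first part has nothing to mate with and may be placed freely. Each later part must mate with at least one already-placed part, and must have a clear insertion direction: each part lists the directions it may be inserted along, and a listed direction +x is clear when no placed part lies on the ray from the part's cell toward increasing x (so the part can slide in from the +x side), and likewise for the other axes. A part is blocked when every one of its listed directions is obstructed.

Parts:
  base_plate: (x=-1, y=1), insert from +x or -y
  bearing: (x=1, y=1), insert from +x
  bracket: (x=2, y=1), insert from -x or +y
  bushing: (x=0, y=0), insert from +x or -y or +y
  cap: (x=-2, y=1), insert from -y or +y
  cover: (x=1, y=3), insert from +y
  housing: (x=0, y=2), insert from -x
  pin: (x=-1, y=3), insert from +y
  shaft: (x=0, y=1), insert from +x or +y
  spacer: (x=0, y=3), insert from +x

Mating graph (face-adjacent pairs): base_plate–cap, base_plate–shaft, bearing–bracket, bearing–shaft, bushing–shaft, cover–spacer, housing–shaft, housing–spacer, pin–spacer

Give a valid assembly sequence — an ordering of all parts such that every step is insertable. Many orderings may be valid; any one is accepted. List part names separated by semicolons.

1. cap@(-2, 1) [-y clear] — {cap}
2. base_plate@(-1, 1) [+x clear] — {base_plate, cap}
3. shaft@(0, 1) [+x clear] — {base_plate, cap, shaft}
4. bushing@(0, 0) [+x clear] — {base_plate, bushing, cap, shaft}
5. bearing@(1, 1) [+x clear] — {base_plate, bearing, bushing, cap, shaft}
6. housing@(0, 2) [-x clear] — {base_plate, bearing, bushing, cap, housing, shaft}
7. spacer@(0, 3) [+x clear] — {base_plate, bearing, bushing, cap, housing, shaft, spacer}
8. pin@(-1, 3) [+y clear] — {base_plate, bearing, bushing, cap, housing, pin, shaft, spacer}
9. cover@(1, 3) [+y clear] — {base_plate, bearing, bushing, cap, cover, housing, pin, shaft, spacer}
10. bracket@(2, 1) [+y clear] — {base_plate, bearing, bracket, bushing, cap, cover, housing, pin, shaft, spacer}

cap; base_plate; shaft; bushing; bearing; housing; spacer; pin; cover; bracket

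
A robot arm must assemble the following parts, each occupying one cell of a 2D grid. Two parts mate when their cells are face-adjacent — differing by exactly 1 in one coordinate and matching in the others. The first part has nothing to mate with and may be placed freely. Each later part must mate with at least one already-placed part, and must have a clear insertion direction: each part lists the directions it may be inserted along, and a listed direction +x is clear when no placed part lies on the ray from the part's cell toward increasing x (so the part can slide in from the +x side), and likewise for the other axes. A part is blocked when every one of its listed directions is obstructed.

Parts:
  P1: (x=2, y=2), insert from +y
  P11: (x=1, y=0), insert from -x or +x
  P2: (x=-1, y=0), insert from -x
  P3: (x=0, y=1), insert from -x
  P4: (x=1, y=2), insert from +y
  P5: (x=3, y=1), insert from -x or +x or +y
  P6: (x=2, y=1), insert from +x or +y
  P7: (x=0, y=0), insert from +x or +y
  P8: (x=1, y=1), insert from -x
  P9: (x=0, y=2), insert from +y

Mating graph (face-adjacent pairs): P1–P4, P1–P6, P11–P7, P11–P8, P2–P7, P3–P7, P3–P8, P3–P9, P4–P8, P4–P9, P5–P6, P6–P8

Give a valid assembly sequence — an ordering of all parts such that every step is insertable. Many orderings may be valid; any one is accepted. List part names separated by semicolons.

1. P11@(1, 0) [-x clear] — {P11}
2. P8@(1, 1) [-x clear] — {P11, P8}
3. P4@(1, 2) [+y clear] — {P11, P4, P8}
4. P1@(2, 2) [+y clear] — {P1, P11, P4, P8}
5. P6@(2, 1) [+x clear] — {P1, P11, P4, P6, P8}
6. P5@(3, 1) [+x clear] — {P1, P11, P4, P5, P6, P8}
7. P7@(0, 0) [+y clear] — {P1, P11, P4, P5, P6, P7, P8}
8. P3@(0, 1) [-x clear] — {P1, P11, P3, P4, P5, P6, P7, P8}
9. P2@(-1, 0) [-x clear] — {P1, P11, P2, P3, P4, P5, P6, P7, P8}
10. P9@(0, 2) [+y clear] — {P1, P11, P2, P3, P4, P5, P6, P7, P8, P9}

P11; P8; P4; P1; P6; P5; P7; P3; P2; P9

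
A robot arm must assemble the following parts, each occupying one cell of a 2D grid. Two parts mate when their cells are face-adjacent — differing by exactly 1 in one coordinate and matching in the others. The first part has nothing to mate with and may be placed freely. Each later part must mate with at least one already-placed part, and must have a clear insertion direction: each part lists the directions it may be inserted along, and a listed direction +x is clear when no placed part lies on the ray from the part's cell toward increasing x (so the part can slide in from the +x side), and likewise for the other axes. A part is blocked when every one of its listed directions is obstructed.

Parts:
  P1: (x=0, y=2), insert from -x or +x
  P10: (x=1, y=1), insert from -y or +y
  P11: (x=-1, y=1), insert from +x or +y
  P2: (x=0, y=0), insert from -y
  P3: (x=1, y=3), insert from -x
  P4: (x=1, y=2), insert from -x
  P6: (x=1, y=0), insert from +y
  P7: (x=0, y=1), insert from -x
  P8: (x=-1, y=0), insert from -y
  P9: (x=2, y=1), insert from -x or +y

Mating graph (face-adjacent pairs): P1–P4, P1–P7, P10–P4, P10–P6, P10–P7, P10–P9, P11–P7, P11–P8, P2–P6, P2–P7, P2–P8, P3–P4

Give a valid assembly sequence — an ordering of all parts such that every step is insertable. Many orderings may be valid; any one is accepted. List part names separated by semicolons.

P7; P11; P8; P2; P6; P10; P4; P3; P1; P9

1. P7@(0, 1) [-x clear] — {P7}
2. P11@(-1, 1) [+y clear] — {P11, P7}
3. P8@(-1, 0) [-y clear] — {P11, P7, P8}
4. P2@(0, 0) [-y clear] — {P11, P2, P7, P8}
5. P6@(1, 0) [+y clear] — {P11, P2, P6, P7, P8}
6. P10@(1, 1) [+y clear] — {P10, P11, P2, P6, P7, P8}
7. P4@(1, 2) [-x clear] — {P10, P11, P2, P4, P6, P7, P8}
8. P3@(1, 3) [-x clear] — {P10, P11, P2, P3, P4, P6, P7, P8}
9. P1@(0, 2) [-x clear] — {P1, P10, P11, P2, P3, P4, P6, P7, P8}
10. P9@(2, 1) [+y clear] — {P1, P10, P11, P2, P3, P4, P6, P7, P8, P9}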